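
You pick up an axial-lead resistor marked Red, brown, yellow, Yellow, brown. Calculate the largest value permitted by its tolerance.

2161400 Ω

Red → 2 (first significant figure)
Brown → 1 (second significant figure)
Yellow → 4 (third significant figure)
Yellow → ×10^4 multiplier
Brown → ±1% tolerance
214 × 10000 = 2140000 Ω
Largest = 2140000 × (1 + 1/100) = 2161400 Ω.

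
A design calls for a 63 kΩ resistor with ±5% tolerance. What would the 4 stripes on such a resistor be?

blue, orange, orange, gold

63000 Ω = 63 × 10^3.
6 → blue
3 → orange
Multiplier 10^3 → orange.
±5% tolerance → gold.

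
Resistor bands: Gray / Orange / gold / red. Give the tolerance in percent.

±2%

The last band, red, is the tolerance band.
Red corresponds to ±2%.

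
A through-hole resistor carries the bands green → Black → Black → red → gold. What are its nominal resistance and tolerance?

50000 Ω ±5%

Green → 5 (first significant figure)
Black → 0 (second significant figure)
Black → 0 (third significant figure)
Red → ×10^2 multiplier
Gold → ±5% tolerance
500 × 100 = 50000 Ω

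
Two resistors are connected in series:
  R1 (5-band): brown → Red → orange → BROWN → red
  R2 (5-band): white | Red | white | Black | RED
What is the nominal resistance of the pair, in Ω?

2159 Ω

R1: brown, red, orange → 123; brown ×10 → 1230 Ω.
R2: white, red, white → 929; black ×1 → 929 Ω.
Series: 1230 + 929 = 2159 Ω.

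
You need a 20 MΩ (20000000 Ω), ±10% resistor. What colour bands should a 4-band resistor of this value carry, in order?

20000000 Ω = 20 × 10^6.
2 → red
0 → black
Multiplier 10^6 → blue.
±10% tolerance → silver.

red, black, blue, silver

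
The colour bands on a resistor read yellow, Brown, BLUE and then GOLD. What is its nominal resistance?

41000000 Ω

Yellow → 4 (first significant figure)
Brown → 1 (second significant figure)
Blue → ×10^6 multiplier
41 × 1000000 = 41000000 Ω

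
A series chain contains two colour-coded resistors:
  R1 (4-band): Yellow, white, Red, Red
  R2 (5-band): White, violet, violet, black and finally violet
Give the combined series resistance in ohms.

5877 Ω

R1: yellow, white → 49; red ×10^2 → 4900 Ω.
R2: white, violet, violet → 977; black ×1 → 977 Ω.
Series: 4900 + 977 = 5877 Ω.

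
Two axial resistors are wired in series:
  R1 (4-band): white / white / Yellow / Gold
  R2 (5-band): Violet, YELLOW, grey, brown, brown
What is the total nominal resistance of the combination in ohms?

R1: white, white → 99; yellow ×10^4 → 990000 Ω.
R2: violet, yellow, grey → 748; brown ×10 → 7480 Ω.
Series: 990000 + 7480 = 997480 Ω.

997480 Ω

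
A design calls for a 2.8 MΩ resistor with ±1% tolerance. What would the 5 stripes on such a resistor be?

red, grey, black, yellow, brown

2800000 Ω = 280 × 10^4.
2 → red
8 → grey
0 → black
Multiplier 10^4 → yellow.
±1% tolerance → brown.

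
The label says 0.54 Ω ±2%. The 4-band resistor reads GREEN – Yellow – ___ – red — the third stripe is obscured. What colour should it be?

0.54 Ω = 54 × 10^-2.
The third band is the multiplier, 10^-2, which is silver.

silver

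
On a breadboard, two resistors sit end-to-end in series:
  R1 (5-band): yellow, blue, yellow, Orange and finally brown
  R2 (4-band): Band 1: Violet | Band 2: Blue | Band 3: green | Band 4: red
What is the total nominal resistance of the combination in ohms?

R1: yellow, blue, yellow → 464; orange ×10^3 → 464000 Ω.
R2: violet, blue → 76; green ×10^5 → 7600000 Ω.
Series: 464000 + 7600000 = 8064000 Ω.

8064000 Ω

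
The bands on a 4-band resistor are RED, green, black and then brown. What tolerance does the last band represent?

The last band, brown, is the tolerance band.
Brown corresponds to ±1%.

±1%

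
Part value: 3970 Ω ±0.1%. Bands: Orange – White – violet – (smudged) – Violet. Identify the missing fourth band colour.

brown

3970 Ω = 397 × 10^1.
The fourth band is the multiplier, 10^1, which is brown.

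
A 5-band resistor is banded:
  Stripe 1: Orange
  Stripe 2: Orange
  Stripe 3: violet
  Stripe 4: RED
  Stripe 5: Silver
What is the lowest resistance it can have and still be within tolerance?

Orange → 3 (first significant figure)
Orange → 3 (second significant figure)
Violet → 7 (third significant figure)
Red → ×10^2 multiplier
Silver → ±10% tolerance
337 × 100 = 33700 Ω
Lowest = 33700 × (1 − 10/100) = 30330 Ω.

30330 Ω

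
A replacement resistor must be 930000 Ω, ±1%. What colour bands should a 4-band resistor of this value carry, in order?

white, orange, yellow, brown

930000 Ω = 93 × 10^4.
9 → white
3 → orange
Multiplier 10^4 → yellow.
±1% tolerance → brown.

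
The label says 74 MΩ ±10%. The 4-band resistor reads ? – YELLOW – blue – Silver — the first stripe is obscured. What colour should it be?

violet

74000000 Ω = 74 × 10^6.
The first band gives digit 7 of the significand, and 7 is violet.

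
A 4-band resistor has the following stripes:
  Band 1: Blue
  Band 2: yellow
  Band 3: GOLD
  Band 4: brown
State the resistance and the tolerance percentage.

Blue → 6 (first significant figure)
Yellow → 4 (second significant figure)
Gold → ×0.1 multiplier
Brown → ±1% tolerance
64 × 0.1 = 6.4 Ω

6.4 Ω ±1%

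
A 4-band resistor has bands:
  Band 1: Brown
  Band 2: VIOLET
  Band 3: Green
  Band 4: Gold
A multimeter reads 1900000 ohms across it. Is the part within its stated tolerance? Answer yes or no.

no

Brown → 1 (first significant figure)
Violet → 7 (second significant figure)
Green → ×10^5 multiplier
Gold → ±5% tolerance
17 × 100000 = 1700000 Ω
Allowed range: 1615000 Ω to 1785000 Ω.
1900000 ohms lies outside that range.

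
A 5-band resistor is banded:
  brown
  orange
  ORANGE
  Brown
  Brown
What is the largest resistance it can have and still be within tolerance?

Brown → 1 (first significant figure)
Orange → 3 (second significant figure)
Orange → 3 (third significant figure)
Brown → ×10 multiplier
Brown → ±1% tolerance
133 × 10 = 1330 Ω
Largest = 1330 × (1 + 1/100) = 1343.3 Ω.

1343.3 Ω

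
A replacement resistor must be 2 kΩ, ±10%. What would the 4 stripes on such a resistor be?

red, black, red, silver

2000 Ω = 20 × 10^2.
2 → red
0 → black
Multiplier 10^2 → red.
±10% tolerance → silver.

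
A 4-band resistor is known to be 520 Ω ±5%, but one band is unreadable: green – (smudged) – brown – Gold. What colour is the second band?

red

520 Ω = 52 × 10^1.
The second band gives digit 2 of the significand, and 2 is red.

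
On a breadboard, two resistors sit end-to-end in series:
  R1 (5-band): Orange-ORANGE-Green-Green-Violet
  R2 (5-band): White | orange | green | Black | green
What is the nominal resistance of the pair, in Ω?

R1: orange, orange, green → 335; green ×10^5 → 33500000 Ω.
R2: white, orange, green → 935; black ×1 → 935 Ω.
Series: 33500000 + 935 = 33500935 Ω.

33500935 Ω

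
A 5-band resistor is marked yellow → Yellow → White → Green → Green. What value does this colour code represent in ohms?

Yellow → 4 (first significant figure)
Yellow → 4 (second significant figure)
White → 9 (third significant figure)
Green → ×10^5 multiplier
449 × 100000 = 44900000 Ω

44900000 Ω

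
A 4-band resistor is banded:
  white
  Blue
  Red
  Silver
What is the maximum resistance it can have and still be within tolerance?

10560 Ω

White → 9 (first significant figure)
Blue → 6 (second significant figure)
Red → ×10^2 multiplier
Silver → ±10% tolerance
96 × 100 = 9600 Ω
Maximum = 9600 × (1 + 10/100) = 10560 Ω.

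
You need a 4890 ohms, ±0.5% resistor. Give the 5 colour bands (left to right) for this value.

yellow, grey, white, brown, green

4890 Ω = 489 × 10^1.
4 → yellow
8 → grey
9 → white
Multiplier 10^1 → brown.
±0.5% tolerance → green.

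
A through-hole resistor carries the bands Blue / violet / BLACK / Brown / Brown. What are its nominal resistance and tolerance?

6700 Ω ±1%

Blue → 6 (first significant figure)
Violet → 7 (second significant figure)
Black → 0 (third significant figure)
Brown → ×10 multiplier
Brown → ±1% tolerance
670 × 10 = 6700 Ω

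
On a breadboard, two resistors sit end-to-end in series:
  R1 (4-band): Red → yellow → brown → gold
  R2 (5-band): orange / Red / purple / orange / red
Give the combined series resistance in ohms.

R1: red, yellow → 24; brown ×10 → 240 Ω.
R2: orange, red, violet → 327; orange ×10^3 → 327000 Ω.
Series: 240 + 327000 = 327240 Ω.

327240 Ω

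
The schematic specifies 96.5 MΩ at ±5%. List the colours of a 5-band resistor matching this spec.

96500000 Ω = 965 × 10^5.
9 → white
6 → blue
5 → green
Multiplier 10^5 → green.
±5% tolerance → gold.

white, blue, green, green, gold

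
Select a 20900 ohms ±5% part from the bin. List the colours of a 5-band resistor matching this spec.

20900 Ω = 209 × 10^2.
2 → red
0 → black
9 → white
Multiplier 10^2 → red.
±5% tolerance → gold.

red, black, white, red, gold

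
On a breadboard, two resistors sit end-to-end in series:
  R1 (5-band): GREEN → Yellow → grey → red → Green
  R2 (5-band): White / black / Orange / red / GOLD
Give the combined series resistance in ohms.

R1: green, yellow, grey → 548; red ×10^2 → 54800 Ω.
R2: white, black, orange → 903; red ×10^2 → 90300 Ω.
Series: 54800 + 90300 = 145100 Ω.

145100 Ω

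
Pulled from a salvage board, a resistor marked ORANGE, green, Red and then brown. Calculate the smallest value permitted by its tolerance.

3465 Ω

Orange → 3 (first significant figure)
Green → 5 (second significant figure)
Red → ×10^2 multiplier
Brown → ±1% tolerance
35 × 100 = 3500 Ω
Smallest = 3500 × (1 − 1/100) = 3465 Ω.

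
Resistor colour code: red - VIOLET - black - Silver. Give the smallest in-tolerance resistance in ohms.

Red → 2 (first significant figure)
Violet → 7 (second significant figure)
Black → ×1 multiplier
Silver → ±10% tolerance
27 × 1 = 27 Ω
Smallest = 27 × (1 − 10/100) = 24.3 Ω.

24.3 Ω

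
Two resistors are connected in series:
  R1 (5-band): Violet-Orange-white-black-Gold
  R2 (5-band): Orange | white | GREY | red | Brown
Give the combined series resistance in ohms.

R1: violet, orange, white → 739; black ×1 → 739 Ω.
R2: orange, white, grey → 398; red ×10^2 → 39800 Ω.
Series: 739 + 39800 = 40539 Ω.

40539 Ω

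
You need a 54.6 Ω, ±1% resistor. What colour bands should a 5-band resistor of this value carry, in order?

54.6 Ω = 546 × 10^-1.
5 → green
4 → yellow
6 → blue
Multiplier 10^-1 → gold.
±1% tolerance → brown.

green, yellow, blue, gold, brown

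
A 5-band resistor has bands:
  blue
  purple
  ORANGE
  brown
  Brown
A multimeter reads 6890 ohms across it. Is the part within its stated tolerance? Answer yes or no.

no

Blue → 6 (first significant figure)
Violet → 7 (second significant figure)
Orange → 3 (third significant figure)
Brown → ×10 multiplier
Brown → ±1% tolerance
673 × 10 = 6730 Ω
Allowed range: 6662.7 Ω to 6797.3 Ω.
6890 ohms lies outside that range.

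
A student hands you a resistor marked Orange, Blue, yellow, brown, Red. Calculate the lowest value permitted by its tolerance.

3567.2 Ω

Orange → 3 (first significant figure)
Blue → 6 (second significant figure)
Yellow → 4 (third significant figure)
Brown → ×10 multiplier
Red → ±2% tolerance
364 × 10 = 3640 Ω
Lowest = 3640 × (1 − 2/100) = 3567.2 Ω.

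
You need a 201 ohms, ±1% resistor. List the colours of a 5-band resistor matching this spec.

red, black, brown, black, brown

201 Ω = 201 × 10^0.
2 → red
0 → black
1 → brown
Multiplier 10^0 → black.
±1% tolerance → brown.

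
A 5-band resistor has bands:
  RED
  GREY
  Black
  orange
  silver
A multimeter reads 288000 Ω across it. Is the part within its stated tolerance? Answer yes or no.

yes

Red → 2 (first significant figure)
Grey → 8 (second significant figure)
Black → 0 (third significant figure)
Orange → ×10^3 multiplier
Silver → ±10% tolerance
280 × 1000 = 280000 Ω
Allowed range: 252000 Ω to 308000 Ω.
288000 Ω lies inside that range.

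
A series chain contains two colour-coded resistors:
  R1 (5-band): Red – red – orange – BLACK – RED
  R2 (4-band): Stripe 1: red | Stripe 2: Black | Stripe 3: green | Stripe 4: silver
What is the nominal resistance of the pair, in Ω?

R1: red, red, orange → 223; black ×1 → 223 Ω.
R2: red, black → 20; green ×10^5 → 2000000 Ω.
Series: 223 + 2000000 = 2000223 Ω.

2000223 Ω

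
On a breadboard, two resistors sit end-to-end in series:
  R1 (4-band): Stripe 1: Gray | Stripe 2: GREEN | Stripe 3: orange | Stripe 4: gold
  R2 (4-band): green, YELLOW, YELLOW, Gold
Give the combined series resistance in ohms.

625000 Ω

R1: grey, green → 85; orange ×10^3 → 85000 Ω.
R2: green, yellow → 54; yellow ×10^4 → 540000 Ω.
Series: 85000 + 540000 = 625000 Ω.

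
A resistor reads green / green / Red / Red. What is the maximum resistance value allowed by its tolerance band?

5610 Ω

Green → 5 (first significant figure)
Green → 5 (second significant figure)
Red → ×10^2 multiplier
Red → ±2% tolerance
55 × 100 = 5500 Ω
Maximum = 5500 × (1 + 2/100) = 5610 Ω.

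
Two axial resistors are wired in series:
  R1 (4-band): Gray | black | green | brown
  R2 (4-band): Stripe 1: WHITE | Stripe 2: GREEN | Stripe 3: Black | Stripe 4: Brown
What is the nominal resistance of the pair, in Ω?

R1: grey, black → 80; green ×10^5 → 8000000 Ω.
R2: white, green → 95; black ×1 → 95 Ω.
Series: 8000000 + 95 = 8000095 Ω.

8000095 Ω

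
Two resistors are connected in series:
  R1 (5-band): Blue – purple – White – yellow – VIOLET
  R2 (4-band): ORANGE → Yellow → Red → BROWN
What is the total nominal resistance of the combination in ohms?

6793400 Ω

R1: blue, violet, white → 679; yellow ×10^4 → 6790000 Ω.
R2: orange, yellow → 34; red ×10^2 → 3400 Ω.
Series: 6790000 + 3400 = 6793400 Ω.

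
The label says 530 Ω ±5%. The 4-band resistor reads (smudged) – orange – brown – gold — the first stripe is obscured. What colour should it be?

530 Ω = 53 × 10^1.
The first band gives digit 5 of the significand, and 5 is green.

green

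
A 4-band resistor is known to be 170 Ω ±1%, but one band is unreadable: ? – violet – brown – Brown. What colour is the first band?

brown

170 Ω = 17 × 10^1.
The first band gives digit 1 of the significand, and 1 is brown.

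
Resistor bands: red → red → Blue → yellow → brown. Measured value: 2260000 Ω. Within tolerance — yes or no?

yes

Red → 2 (first significant figure)
Red → 2 (second significant figure)
Blue → 6 (third significant figure)
Yellow → ×10^4 multiplier
Brown → ±1% tolerance
226 × 10000 = 2260000 Ω
Allowed range: 2237400 Ω to 2282600 Ω.
2260000 Ω lies inside that range.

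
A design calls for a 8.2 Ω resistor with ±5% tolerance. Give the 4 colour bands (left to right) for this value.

grey, red, gold, gold

8.2 Ω = 82 × 10^-1.
8 → grey
2 → red
Multiplier 10^-1 → gold.
±5% tolerance → gold.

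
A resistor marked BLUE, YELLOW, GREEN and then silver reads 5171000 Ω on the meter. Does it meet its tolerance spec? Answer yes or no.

no

Blue → 6 (first significant figure)
Yellow → 4 (second significant figure)
Green → ×10^5 multiplier
Silver → ±10% tolerance
64 × 100000 = 6400000 Ω
Allowed range: 5760000 Ω to 7040000 Ω.
5171000 Ω lies outside that range.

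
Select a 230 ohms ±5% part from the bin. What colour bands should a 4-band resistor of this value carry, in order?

230 Ω = 23 × 10^1.
2 → red
3 → orange
Multiplier 10^1 → brown.
±5% tolerance → gold.

red, orange, brown, gold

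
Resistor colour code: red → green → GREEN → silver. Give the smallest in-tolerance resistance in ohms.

Red → 2 (first significant figure)
Green → 5 (second significant figure)
Green → ×10^5 multiplier
Silver → ±10% tolerance
25 × 100000 = 2500000 Ω
Smallest = 2500000 × (1 − 10/100) = 2250000 Ω.

2250000 Ω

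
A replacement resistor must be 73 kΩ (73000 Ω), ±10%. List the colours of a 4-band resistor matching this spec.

73000 Ω = 73 × 10^3.
7 → violet
3 → orange
Multiplier 10^3 → orange.
±10% tolerance → silver.

violet, orange, orange, silver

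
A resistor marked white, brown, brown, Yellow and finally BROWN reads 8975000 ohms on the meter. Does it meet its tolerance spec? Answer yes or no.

White → 9 (first significant figure)
Brown → 1 (second significant figure)
Brown → 1 (third significant figure)
Yellow → ×10^4 multiplier
Brown → ±1% tolerance
911 × 10000 = 9110000 Ω
Allowed range: 9018900 Ω to 9201100 Ω.
8975000 ohms lies outside that range.

no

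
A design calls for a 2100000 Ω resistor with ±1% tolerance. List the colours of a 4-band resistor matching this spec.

red, brown, green, brown

2100000 Ω = 21 × 10^5.
2 → red
1 → brown
Multiplier 10^5 → green.
±1% tolerance → brown.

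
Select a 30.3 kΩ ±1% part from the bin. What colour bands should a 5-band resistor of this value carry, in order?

orange, black, orange, red, brown

30300 Ω = 303 × 10^2.
3 → orange
0 → black
3 → orange
Multiplier 10^2 → red.
±1% tolerance → brown.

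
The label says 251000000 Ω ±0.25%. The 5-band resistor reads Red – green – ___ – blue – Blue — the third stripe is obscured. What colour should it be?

brown

251000000 Ω = 251 × 10^6.
The third band gives digit 1 of the significand, and 1 is brown.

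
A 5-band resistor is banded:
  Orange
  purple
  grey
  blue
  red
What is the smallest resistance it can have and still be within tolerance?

Orange → 3 (first significant figure)
Violet → 7 (second significant figure)
Grey → 8 (third significant figure)
Blue → ×10^6 multiplier
Red → ±2% tolerance
378 × 1000000 = 378000000 Ω
Smallest = 378000000 × (1 − 2/100) = 370440000 Ω.

370440000 Ω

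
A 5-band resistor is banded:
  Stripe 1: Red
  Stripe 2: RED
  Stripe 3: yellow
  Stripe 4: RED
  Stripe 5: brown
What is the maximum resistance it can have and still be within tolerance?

22624 Ω

Red → 2 (first significant figure)
Red → 2 (second significant figure)
Yellow → 4 (third significant figure)
Red → ×10^2 multiplier
Brown → ±1% tolerance
224 × 100 = 22400 Ω
Maximum = 22400 × (1 + 1/100) = 22624 Ω.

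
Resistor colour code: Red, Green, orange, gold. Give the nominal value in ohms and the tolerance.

Red → 2 (first significant figure)
Green → 5 (second significant figure)
Orange → ×10^3 multiplier
Gold → ±5% tolerance
25 × 1000 = 25000 Ω

25000 Ω ±5%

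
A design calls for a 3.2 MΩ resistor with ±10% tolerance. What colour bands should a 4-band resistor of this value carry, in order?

3200000 Ω = 32 × 10^5.
3 → orange
2 → red
Multiplier 10^5 → green.
±10% tolerance → silver.

orange, red, green, silver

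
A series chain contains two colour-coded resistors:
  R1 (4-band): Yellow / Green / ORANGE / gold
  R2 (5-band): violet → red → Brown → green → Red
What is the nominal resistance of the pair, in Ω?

R1: yellow, green → 45; orange ×10^3 → 45000 Ω.
R2: violet, red, brown → 721; green ×10^5 → 72100000 Ω.
Series: 45000 + 72100000 = 72145000 Ω.

72145000 Ω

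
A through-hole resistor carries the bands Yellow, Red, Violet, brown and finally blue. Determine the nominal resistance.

Yellow → 4 (first significant figure)
Red → 2 (second significant figure)
Violet → 7 (third significant figure)
Brown → ×10 multiplier
427 × 10 = 4270 Ω

4270 Ω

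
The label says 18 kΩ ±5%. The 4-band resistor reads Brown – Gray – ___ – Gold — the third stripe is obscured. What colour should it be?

orange

18000 Ω = 18 × 10^3.
The third band is the multiplier, 10^3, which is orange.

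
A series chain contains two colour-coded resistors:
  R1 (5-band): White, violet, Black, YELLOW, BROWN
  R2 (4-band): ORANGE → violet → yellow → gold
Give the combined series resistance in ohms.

R1: white, violet, black → 970; yellow ×10^4 → 9700000 Ω.
R2: orange, violet → 37; yellow ×10^4 → 370000 Ω.
Series: 9700000 + 370000 = 10070000 Ω.

10070000 Ω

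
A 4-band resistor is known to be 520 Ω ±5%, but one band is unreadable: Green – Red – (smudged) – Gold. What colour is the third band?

520 Ω = 52 × 10^1.
The third band is the multiplier, 10^1, which is brown.

brown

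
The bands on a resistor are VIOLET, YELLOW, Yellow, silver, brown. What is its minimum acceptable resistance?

7.3656 Ω

Violet → 7 (first significant figure)
Yellow → 4 (second significant figure)
Yellow → 4 (third significant figure)
Silver → ×0.01 multiplier
Brown → ±1% tolerance
744 × 0.01 = 7.44 Ω
Minimum = 7.44 × (1 − 1/100) = 7.3656 Ω.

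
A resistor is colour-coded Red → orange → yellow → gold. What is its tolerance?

±5%

The last band, gold, is the tolerance band.
Gold corresponds to ±5%.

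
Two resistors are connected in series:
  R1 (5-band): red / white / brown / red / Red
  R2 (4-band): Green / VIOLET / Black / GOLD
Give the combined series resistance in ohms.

29157 Ω

R1: red, white, brown → 291; red ×10^2 → 29100 Ω.
R2: green, violet → 57; black ×1 → 57 Ω.
Series: 29100 + 57 = 29157 Ω.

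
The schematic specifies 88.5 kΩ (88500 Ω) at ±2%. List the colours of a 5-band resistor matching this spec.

88500 Ω = 885 × 10^2.
8 → grey
8 → grey
5 → green
Multiplier 10^2 → red.
±2% tolerance → red.

grey, grey, green, red, red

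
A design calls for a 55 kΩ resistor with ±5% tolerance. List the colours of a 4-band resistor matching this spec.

55000 Ω = 55 × 10^3.
5 → green
5 → green
Multiplier 10^3 → orange.
±5% tolerance → gold.

green, green, orange, gold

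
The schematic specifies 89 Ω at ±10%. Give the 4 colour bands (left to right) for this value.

grey, white, black, silver

89 Ω = 89 × 10^0.
8 → grey
9 → white
Multiplier 10^0 → black.
±10% tolerance → silver.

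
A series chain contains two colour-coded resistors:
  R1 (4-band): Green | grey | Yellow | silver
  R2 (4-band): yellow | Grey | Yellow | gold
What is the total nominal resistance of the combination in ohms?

1060000 Ω

R1: green, grey → 58; yellow ×10^4 → 580000 Ω.
R2: yellow, grey → 48; yellow ×10^4 → 480000 Ω.
Series: 580000 + 480000 = 1060000 Ω.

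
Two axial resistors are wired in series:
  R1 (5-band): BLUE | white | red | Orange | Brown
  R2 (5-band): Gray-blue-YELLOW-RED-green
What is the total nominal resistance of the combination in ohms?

778400 Ω

R1: blue, white, red → 692; orange ×10^3 → 692000 Ω.
R2: grey, blue, yellow → 864; red ×10^2 → 86400 Ω.
Series: 692000 + 86400 = 778400 Ω.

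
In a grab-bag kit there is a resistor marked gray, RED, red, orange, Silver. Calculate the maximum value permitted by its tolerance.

Grey → 8 (first significant figure)
Red → 2 (second significant figure)
Red → 2 (third significant figure)
Orange → ×10^3 multiplier
Silver → ±10% tolerance
822 × 1000 = 822000 Ω
Maximum = 822000 × (1 + 10/100) = 904200 Ω.

904200 Ω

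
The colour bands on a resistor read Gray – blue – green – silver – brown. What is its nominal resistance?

8.65 Ω

Grey → 8 (first significant figure)
Blue → 6 (second significant figure)
Green → 5 (third significant figure)
Silver → ×0.01 multiplier
865 × 0.01 = 8.65 Ω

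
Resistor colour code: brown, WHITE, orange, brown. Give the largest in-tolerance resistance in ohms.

19190 Ω

Brown → 1 (first significant figure)
White → 9 (second significant figure)
Orange → ×10^3 multiplier
Brown → ±1% tolerance
19 × 1000 = 19000 Ω
Largest = 19000 × (1 + 1/100) = 19190 Ω.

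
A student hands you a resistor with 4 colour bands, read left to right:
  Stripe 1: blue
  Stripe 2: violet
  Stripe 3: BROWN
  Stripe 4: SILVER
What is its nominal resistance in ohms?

Blue → 6 (first significant figure)
Violet → 7 (second significant figure)
Brown → ×10 multiplier
67 × 10 = 670 Ω

670 Ω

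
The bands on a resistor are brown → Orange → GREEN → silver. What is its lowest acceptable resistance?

1170000 Ω

Brown → 1 (first significant figure)
Orange → 3 (second significant figure)
Green → ×10^5 multiplier
Silver → ±10% tolerance
13 × 100000 = 1300000 Ω
Lowest = 1300000 × (1 − 10/100) = 1170000 Ω.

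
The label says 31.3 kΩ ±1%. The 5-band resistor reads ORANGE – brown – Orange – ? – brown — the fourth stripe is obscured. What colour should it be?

31300 Ω = 313 × 10^2.
The fourth band is the multiplier, 10^2, which is red.

red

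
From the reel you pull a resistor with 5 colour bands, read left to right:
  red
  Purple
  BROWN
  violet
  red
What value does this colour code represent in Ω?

Red → 2 (first significant figure)
Violet → 7 (second significant figure)
Brown → 1 (third significant figure)
Violet → ×10^7 multiplier
271 × 10000000 = 2710000000 Ω

2710000000 Ω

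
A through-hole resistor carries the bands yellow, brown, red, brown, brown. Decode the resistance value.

Yellow → 4 (first significant figure)
Brown → 1 (second significant figure)
Red → 2 (third significant figure)
Brown → ×10 multiplier
412 × 10 = 4120 Ω

4120 Ω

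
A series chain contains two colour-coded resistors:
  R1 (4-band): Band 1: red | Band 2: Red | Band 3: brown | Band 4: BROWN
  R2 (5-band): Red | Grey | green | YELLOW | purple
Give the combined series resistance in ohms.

2850220 Ω

R1: red, red → 22; brown ×10 → 220 Ω.
R2: red, grey, green → 285; yellow ×10^4 → 2850000 Ω.
Series: 220 + 2850000 = 2850220 Ω.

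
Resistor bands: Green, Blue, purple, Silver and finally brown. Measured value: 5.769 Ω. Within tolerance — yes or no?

no

Green → 5 (first significant figure)
Blue → 6 (second significant figure)
Violet → 7 (third significant figure)
Silver → ×0.01 multiplier
Brown → ±1% tolerance
567 × 0.01 = 5.67 Ω
Allowed range: 5.6133 Ω to 5.7267 Ω.
5.769 Ω lies outside that range.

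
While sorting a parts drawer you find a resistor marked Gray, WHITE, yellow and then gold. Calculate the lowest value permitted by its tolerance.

Grey → 8 (first significant figure)
White → 9 (second significant figure)
Yellow → ×10^4 multiplier
Gold → ±5% tolerance
89 × 10000 = 890000 Ω
Lowest = 890000 × (1 − 5/100) = 845500 Ω.

845500 Ω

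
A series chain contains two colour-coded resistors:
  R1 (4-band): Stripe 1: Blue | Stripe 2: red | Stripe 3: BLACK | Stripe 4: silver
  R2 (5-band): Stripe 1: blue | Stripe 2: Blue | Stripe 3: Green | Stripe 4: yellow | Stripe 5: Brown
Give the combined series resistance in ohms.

6650062 Ω

R1: blue, red → 62; black ×1 → 62 Ω.
R2: blue, blue, green → 665; yellow ×10^4 → 6650000 Ω.
Series: 62 + 6650000 = 6650062 Ω.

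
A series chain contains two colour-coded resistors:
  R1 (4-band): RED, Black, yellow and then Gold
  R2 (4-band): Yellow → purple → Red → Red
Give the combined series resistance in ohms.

R1: red, black → 20; yellow ×10^4 → 200000 Ω.
R2: yellow, violet → 47; red ×10^2 → 4700 Ω.
Series: 200000 + 4700 = 204700 Ω.

204700 Ω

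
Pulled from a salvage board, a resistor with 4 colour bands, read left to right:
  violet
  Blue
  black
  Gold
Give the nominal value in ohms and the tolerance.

76 Ω ±5%

Violet → 7 (first significant figure)
Blue → 6 (second significant figure)
Black → ×1 multiplier
Gold → ±5% tolerance
76 × 1 = 76 Ω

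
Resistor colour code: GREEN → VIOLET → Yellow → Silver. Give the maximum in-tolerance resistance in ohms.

627000 Ω

Green → 5 (first significant figure)
Violet → 7 (second significant figure)
Yellow → ×10^4 multiplier
Silver → ±10% tolerance
57 × 10000 = 570000 Ω
Maximum = 570000 × (1 + 10/100) = 627000 Ω.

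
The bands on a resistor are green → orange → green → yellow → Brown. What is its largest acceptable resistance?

Green → 5 (first significant figure)
Orange → 3 (second significant figure)
Green → 5 (third significant figure)
Yellow → ×10^4 multiplier
Brown → ±1% tolerance
535 × 10000 = 5350000 Ω
Largest = 5350000 × (1 + 1/100) = 5403500 Ω.

5403500 Ω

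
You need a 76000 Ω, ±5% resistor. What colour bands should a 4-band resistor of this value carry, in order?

76000 Ω = 76 × 10^3.
7 → violet
6 → blue
Multiplier 10^3 → orange.
±5% tolerance → gold.

violet, blue, orange, gold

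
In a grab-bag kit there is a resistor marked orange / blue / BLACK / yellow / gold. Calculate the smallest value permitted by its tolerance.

Orange → 3 (first significant figure)
Blue → 6 (second significant figure)
Black → 0 (third significant figure)
Yellow → ×10^4 multiplier
Gold → ±5% tolerance
360 × 10000 = 3600000 Ω
Smallest = 3600000 × (1 − 5/100) = 3420000 Ω.

3420000 Ω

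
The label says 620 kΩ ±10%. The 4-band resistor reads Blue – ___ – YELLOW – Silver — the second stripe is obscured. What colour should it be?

red

620000 Ω = 62 × 10^4.
The second band gives digit 2 of the significand, and 2 is red.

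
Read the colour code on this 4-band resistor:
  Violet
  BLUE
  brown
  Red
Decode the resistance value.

760 Ω

Violet → 7 (first significant figure)
Blue → 6 (second significant figure)
Brown → ×10 multiplier
76 × 10 = 760 Ω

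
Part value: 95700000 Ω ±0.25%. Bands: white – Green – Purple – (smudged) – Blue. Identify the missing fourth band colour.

95700000 Ω = 957 × 10^5.
The fourth band is the multiplier, 10^5, which is green.

green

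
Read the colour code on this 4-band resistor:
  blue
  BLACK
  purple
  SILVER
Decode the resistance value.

Blue → 6 (first significant figure)
Black → 0 (second significant figure)
Violet → ×10^7 multiplier
60 × 10000000 = 600000000 Ω

600000000 Ω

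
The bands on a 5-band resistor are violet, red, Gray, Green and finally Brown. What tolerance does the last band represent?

The last band, brown, is the tolerance band.
Brown corresponds to ±1%.

±1%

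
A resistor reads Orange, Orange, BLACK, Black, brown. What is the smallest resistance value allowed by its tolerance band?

Orange → 3 (first significant figure)
Orange → 3 (second significant figure)
Black → 0 (third significant figure)
Black → ×1 multiplier
Brown → ±1% tolerance
330 × 1 = 330 Ω
Smallest = 330 × (1 − 1/100) = 326.7 Ω.

326.7 Ω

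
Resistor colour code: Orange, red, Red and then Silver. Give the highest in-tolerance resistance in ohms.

3520 Ω

Orange → 3 (first significant figure)
Red → 2 (second significant figure)
Red → ×10^2 multiplier
Silver → ±10% tolerance
32 × 100 = 3200 Ω
Highest = 3200 × (1 + 10/100) = 3520 Ω.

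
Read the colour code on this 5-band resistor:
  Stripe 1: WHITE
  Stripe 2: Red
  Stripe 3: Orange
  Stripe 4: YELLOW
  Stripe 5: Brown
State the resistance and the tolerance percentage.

White → 9 (first significant figure)
Red → 2 (second significant figure)
Orange → 3 (third significant figure)
Yellow → ×10^4 multiplier
Brown → ±1% tolerance
923 × 10000 = 9230000 Ω

9230000 Ω ±1%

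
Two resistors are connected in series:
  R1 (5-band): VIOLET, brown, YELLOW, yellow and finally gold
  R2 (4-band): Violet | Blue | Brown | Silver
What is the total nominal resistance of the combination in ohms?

7140760 Ω

R1: violet, brown, yellow → 714; yellow ×10^4 → 7140000 Ω.
R2: violet, blue → 76; brown ×10 → 760 Ω.
Series: 7140000 + 760 = 7140760 Ω.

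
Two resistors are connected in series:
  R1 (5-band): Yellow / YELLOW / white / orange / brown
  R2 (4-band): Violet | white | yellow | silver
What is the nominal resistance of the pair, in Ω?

R1: yellow, yellow, white → 449; orange ×10^3 → 449000 Ω.
R2: violet, white → 79; yellow ×10^4 → 790000 Ω.
Series: 449000 + 790000 = 1239000 Ω.

1239000 Ω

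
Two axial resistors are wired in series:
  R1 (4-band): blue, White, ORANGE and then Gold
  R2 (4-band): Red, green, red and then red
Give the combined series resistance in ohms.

71500 Ω

R1: blue, white → 69; orange ×10^3 → 69000 Ω.
R2: red, green → 25; red ×10^2 → 2500 Ω.
Series: 69000 + 2500 = 71500 Ω.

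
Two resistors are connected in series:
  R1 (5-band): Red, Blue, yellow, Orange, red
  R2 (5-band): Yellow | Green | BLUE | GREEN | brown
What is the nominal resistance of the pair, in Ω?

R1: red, blue, yellow → 264; orange ×10^3 → 264000 Ω.
R2: yellow, green, blue → 456; green ×10^5 → 45600000 Ω.
Series: 264000 + 45600000 = 45864000 Ω.

45864000 Ω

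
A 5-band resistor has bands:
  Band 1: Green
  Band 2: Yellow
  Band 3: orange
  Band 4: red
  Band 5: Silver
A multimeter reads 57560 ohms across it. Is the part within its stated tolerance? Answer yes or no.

Green → 5 (first significant figure)
Yellow → 4 (second significant figure)
Orange → 3 (third significant figure)
Red → ×10^2 multiplier
Silver → ±10% tolerance
543 × 100 = 54300 Ω
Allowed range: 48870 Ω to 59730 Ω.
57560 ohms lies inside that range.

yes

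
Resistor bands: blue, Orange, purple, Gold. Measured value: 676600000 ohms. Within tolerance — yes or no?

Blue → 6 (first significant figure)
Orange → 3 (second significant figure)
Violet → ×10^7 multiplier
Gold → ±5% tolerance
63 × 10000000 = 630000000 Ω
Allowed range: 598500000 Ω to 661500000 Ω.
676600000 ohms lies outside that range.

no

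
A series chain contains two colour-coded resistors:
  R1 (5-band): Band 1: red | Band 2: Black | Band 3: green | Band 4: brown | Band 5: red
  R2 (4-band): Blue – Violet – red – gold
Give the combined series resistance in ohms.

R1: red, black, green → 205; brown ×10 → 2050 Ω.
R2: blue, violet → 67; red ×10^2 → 6700 Ω.
Series: 2050 + 6700 = 8750 Ω.

8750 Ω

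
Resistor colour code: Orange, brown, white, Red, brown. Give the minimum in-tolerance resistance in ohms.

Orange → 3 (first significant figure)
Brown → 1 (second significant figure)
White → 9 (third significant figure)
Red → ×10^2 multiplier
Brown → ±1% tolerance
319 × 100 = 31900 Ω
Minimum = 31900 × (1 − 1/100) = 31581 Ω.

31581 Ω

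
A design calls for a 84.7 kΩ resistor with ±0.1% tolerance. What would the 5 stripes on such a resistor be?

grey, yellow, violet, red, violet

84700 Ω = 847 × 10^2.
8 → grey
4 → yellow
7 → violet
Multiplier 10^2 → red.
±0.1% tolerance → violet.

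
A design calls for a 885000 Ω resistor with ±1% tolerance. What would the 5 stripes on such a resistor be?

grey, grey, green, orange, brown

885000 Ω = 885 × 10^3.
8 → grey
8 → grey
5 → green
Multiplier 10^3 → orange.
±1% tolerance → brown.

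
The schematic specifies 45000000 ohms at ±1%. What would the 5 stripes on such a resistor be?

45000000 Ω = 450 × 10^5.
4 → yellow
5 → green
0 → black
Multiplier 10^5 → green.
±1% tolerance → brown.

yellow, green, black, green, brown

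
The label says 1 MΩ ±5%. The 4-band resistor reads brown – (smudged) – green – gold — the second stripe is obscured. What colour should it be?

1000000 Ω = 10 × 10^5.
The second band gives digit 0 of the significand, and 0 is black.

black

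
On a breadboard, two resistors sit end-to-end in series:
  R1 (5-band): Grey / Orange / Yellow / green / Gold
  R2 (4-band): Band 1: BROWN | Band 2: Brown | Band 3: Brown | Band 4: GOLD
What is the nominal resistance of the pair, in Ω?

R1: grey, orange, yellow → 834; green ×10^5 → 83400000 Ω.
R2: brown, brown → 11; brown ×10 → 110 Ω.
Series: 83400000 + 110 = 83400110 Ω.

83400110 Ω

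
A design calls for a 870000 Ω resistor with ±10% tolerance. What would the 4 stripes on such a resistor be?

870000 Ω = 87 × 10^4.
8 → grey
7 → violet
Multiplier 10^4 → yellow.
±10% tolerance → silver.

grey, violet, yellow, silver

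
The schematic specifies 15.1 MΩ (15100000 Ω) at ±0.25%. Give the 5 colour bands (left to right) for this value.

15100000 Ω = 151 × 10^5.
1 → brown
5 → green
1 → brown
Multiplier 10^5 → green.
±0.25% tolerance → blue.

brown, green, brown, green, blue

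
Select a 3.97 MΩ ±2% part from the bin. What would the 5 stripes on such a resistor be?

orange, white, violet, yellow, red

3970000 Ω = 397 × 10^4.
3 → orange
9 → white
7 → violet
Multiplier 10^4 → yellow.
±2% tolerance → red.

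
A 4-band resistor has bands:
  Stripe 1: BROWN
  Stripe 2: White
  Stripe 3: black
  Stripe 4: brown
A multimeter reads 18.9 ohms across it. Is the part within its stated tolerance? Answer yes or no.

Brown → 1 (first significant figure)
White → 9 (second significant figure)
Black → ×1 multiplier
Brown → ±1% tolerance
19 × 1 = 19 Ω
Allowed range: 18.81 Ω to 19.19 Ω.
18.9 ohms lies inside that range.

yes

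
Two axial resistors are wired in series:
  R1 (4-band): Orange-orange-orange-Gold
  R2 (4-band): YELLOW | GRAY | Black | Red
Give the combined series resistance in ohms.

R1: orange, orange → 33; orange ×10^3 → 33000 Ω.
R2: yellow, grey → 48; black ×1 → 48 Ω.
Series: 33000 + 48 = 33048 Ω.

33048 Ω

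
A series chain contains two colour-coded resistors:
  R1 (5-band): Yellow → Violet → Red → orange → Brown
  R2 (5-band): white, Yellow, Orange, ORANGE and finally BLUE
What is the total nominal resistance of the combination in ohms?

R1: yellow, violet, red → 472; orange ×10^3 → 472000 Ω.
R2: white, yellow, orange → 943; orange ×10^3 → 943000 Ω.
Series: 472000 + 943000 = 1415000 Ω.

1415000 Ω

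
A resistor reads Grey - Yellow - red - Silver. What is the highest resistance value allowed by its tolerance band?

9240 Ω

Grey → 8 (first significant figure)
Yellow → 4 (second significant figure)
Red → ×10^2 multiplier
Silver → ±10% tolerance
84 × 100 = 8400 Ω
Highest = 8400 × (1 + 10/100) = 9240 Ω.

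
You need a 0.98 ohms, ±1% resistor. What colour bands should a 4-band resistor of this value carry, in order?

0.98 Ω = 98 × 10^-2.
9 → white
8 → grey
Multiplier 10^-2 → silver.
±1% tolerance → brown.

white, grey, silver, brown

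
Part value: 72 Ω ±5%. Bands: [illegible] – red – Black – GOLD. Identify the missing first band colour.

violet

72 Ω = 72 × 10^0.
The first band gives digit 7 of the significand, and 7 is violet.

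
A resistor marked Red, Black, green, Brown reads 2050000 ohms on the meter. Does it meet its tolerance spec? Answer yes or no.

Red → 2 (first significant figure)
Black → 0 (second significant figure)
Green → ×10^5 multiplier
Brown → ±1% tolerance
20 × 100000 = 2000000 Ω
Allowed range: 1980000 Ω to 2020000 Ω.
2050000 ohms lies outside that range.

no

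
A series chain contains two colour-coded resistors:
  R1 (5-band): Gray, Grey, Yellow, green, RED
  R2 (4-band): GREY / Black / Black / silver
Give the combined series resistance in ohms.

88400080 Ω

R1: grey, grey, yellow → 884; green ×10^5 → 88400000 Ω.
R2: grey, black → 80; black ×1 → 80 Ω.
Series: 88400000 + 80 = 88400080 Ω.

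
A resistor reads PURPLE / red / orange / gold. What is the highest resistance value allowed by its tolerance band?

Violet → 7 (first significant figure)
Red → 2 (second significant figure)
Orange → ×10^3 multiplier
Gold → ±5% tolerance
72 × 1000 = 72000 Ω
Highest = 72000 × (1 + 5/100) = 75600 Ω.

75600 Ω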